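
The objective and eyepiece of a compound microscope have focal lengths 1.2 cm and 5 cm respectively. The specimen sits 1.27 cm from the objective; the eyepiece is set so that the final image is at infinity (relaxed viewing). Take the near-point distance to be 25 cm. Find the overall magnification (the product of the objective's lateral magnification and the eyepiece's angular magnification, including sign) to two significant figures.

-86

Objective: 1/d_i = 1/f_obj - 1/d_o = 1/1.2 - 1/1.27 = 0.04593 cm^-1, so d_i = 21.771 cm.
m_obj = -d_i/d_o = -21.771/1.27 = -17.143.
Eyepiece angular magnification (image at infinity): M_eye = D/f_e = 25/5 = 5.000.
Overall M = m_obj x M_eye = (-17.143)(5.000) = -85.71.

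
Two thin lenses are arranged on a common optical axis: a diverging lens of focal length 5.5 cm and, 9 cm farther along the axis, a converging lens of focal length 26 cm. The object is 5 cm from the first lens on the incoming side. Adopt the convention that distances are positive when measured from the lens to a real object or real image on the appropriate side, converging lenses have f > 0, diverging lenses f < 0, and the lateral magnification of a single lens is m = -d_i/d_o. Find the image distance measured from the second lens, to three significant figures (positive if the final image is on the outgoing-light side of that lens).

-21.0 cm

Applying the thin-lens equation to the first lens, 1/(-5.5) = 1/5 + 1/d_i1, which gives d_i1 = -2.619 cm.
The intermediate image is virtual, 2.619 cm to the left of lens 1, so d_o2 = L - d_i1 = 9 - (-2.619) = 11.619 cm.
Applying the thin-lens equation again with f_2 = 26 cm and d_o2 = 11.619 cm gives d_i2 = -21.007 cm.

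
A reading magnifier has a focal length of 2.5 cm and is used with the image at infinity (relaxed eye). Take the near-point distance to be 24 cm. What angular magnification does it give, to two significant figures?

9.6

M = D/f = 24/2.5 = 9.600.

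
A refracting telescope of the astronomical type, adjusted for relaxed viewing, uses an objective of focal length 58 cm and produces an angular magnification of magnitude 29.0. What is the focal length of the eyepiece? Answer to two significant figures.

2.0 cm

|M| = f_obj/f_eye, so f_eye = f_obj/|M| = 58/29.0 = 2.000 cm.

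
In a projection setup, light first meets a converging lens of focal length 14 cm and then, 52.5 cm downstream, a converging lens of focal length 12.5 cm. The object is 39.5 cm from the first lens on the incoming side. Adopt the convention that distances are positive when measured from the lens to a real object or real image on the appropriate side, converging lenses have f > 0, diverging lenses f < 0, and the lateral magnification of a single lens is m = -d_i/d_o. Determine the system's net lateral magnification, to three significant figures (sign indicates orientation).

Applying the thin-lens equation to the first lens, 1/14 = 1/39.5 + 1/d_i1, which gives d_i1 = 21.686 cm.
Its lateral magnification is m_1 = -d_i1/d_o1 = -(21.686)/39.5 = -0.5490.
That image sits 30.814 cm in front of the second lens, so d_o2 = 30.814 cm.
Applying the thin-lens equation again with f_2 = 12.5 cm and d_o2 = 30.814 cm gives d_i2 = 21.032 cm.
m_2 = -(21.032)/(30.814) = -0.6825.
The system's lateral magnification is m_1 m_2 = (-0.5490)(-0.6825) = 0.3747.

0.375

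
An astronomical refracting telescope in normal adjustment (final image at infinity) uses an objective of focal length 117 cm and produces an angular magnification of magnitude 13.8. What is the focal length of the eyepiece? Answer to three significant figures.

|M| = f_obj/f_eye, so f_eye = f_obj/|M| = 117/13.8 = 8.478 cm.

8.48 cm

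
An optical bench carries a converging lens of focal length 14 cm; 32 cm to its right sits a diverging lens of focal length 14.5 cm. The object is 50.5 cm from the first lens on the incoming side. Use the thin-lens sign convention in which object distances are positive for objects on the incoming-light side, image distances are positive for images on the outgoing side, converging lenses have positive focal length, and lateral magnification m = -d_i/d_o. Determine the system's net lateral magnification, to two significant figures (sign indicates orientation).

-0.20

First lens: d_i1 = 1/(1/14 - 1/50.5) = 19.370 cm.
m_1 = -(19.370)/50.5 = -0.3836.
That image sits 12.630 cm in front of the second lens, so d_o2 = 12.630 cm.
Second lens: d_i2 = 1/(1/(-14.5) - 1/(12.630)) = -6.750 cm.
m_2 = -(-6.750)/(12.630) = 0.5345.
Overall magnification: m = m_1 m_2 = -0.2050.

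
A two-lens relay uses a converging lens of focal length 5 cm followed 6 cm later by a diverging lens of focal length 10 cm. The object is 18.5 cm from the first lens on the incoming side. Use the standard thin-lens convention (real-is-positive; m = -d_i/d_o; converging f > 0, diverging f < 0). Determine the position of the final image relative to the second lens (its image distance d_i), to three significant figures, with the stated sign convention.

First lens: d_i1 = 1/(1/5 - 1/18.5) = 6.852 cm.
This image would form 6.852 cm past lens 1, i.e. 0.852 cm beyond lens 2, so it is a virtual object for lens 2: d_o2 = 6 - 6.852 = -0.852 cm.
Second lens: d_i2 = 1/(1/(-10) - 1/(-0.852)) = 0.931 cm.

0.931 cm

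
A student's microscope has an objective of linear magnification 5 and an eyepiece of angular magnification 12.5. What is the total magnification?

The overall magnification of a compound microscope is the product of the objective and eyepiece magnifications:
M = M_obj x M_eye = 5 x 12.5 = 62.5.

62.5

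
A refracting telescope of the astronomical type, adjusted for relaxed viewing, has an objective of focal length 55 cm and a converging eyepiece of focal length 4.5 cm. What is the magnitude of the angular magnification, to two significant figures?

12

|M| = f_obj/|f_eye| = 55/4.5 = 12.222.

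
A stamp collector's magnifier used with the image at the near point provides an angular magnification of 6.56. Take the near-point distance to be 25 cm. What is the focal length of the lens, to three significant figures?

4.50 cm

For the image at the near point, M = 1 + D/f.
f = D/(M - 1) = 25/(6.56 - 1) = 4.496 cm.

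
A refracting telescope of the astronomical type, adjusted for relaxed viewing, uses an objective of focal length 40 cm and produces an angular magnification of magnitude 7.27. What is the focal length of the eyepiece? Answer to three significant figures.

5.50 cm

|M| = f_obj/f_eye, so f_eye = f_obj/|M| = 40/7.27 = 5.502 cm.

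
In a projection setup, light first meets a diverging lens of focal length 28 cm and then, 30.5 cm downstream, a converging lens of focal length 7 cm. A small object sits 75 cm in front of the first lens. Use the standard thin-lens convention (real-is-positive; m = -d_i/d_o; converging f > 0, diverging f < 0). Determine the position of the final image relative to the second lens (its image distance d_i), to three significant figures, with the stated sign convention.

First lens: d_i1 = 1/(1/(-28) - 1/75) = -20.388 cm.
With d_i1 < 0 the first image is virtual and lies on the object side; the object distance for lens 2 is d_o2 = 30.5 - (-20.388) = 50.888 cm.
Second lens: d_i2 = 1/(1/7 - 1/(50.888)) = 8.116 cm.

8.12 cm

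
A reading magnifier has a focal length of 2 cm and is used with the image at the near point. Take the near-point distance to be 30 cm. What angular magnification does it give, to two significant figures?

16

M = 1 + D/f = 1 + 30/2 = 16.000.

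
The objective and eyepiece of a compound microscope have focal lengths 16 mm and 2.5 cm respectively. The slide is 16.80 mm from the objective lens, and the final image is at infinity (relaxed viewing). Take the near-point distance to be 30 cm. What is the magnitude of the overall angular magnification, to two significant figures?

Convert to cm: f_obj = 16 mm = 1.6 cm; d_o = 16.80 mm = 1.68 cm.
Objective: 1/d_i = 1/f_obj - 1/d_o = 1/1.6 - 1/1.68 = 0.02976 cm^-1, so d_i = 33.600 cm.
m_obj = -d_i/d_o = -33.600/1.68 = -20.000.
Eyepiece angular magnification (image at infinity): M_eye = D/f_e = 30/2.5 = 12.000.
Overall M = m_obj x M_eye = (-20.000)(12.000) = -240.00.
|M| = 240.00.

240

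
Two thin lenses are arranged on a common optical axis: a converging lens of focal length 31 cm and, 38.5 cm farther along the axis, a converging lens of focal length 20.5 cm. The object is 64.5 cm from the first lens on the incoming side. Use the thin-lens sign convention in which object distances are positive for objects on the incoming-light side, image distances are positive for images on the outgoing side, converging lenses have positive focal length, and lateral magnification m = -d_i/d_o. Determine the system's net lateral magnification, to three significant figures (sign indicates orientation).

-0.455

Lens 1: 1/d_i1 = 1/f_1 - 1/d_o1 = 1/31 - 1/64.5 = 0.01675 cm^-1, so d_i1 = 59.687 cm.
m_1 = -(59.687)/64.5 = -0.9254.
Since 59.687 cm > 38.5 cm, the first image lies past the second lens and serves as a virtual object: d_o2 = L - d_i1 = -21.187 cm.
Lens 2: 1/d_i2 = 1/f_2 - 1/d_o2 = 1/20.5 - 1/(-21.187) = 0.09598 cm^-1, so d_i2 = 10.419 cm.
m_2 = -(10.419)/(-21.187) = 0.4918.
The system's lateral magnification is m_1 m_2 = (-0.9254)(0.4918) = -0.4551.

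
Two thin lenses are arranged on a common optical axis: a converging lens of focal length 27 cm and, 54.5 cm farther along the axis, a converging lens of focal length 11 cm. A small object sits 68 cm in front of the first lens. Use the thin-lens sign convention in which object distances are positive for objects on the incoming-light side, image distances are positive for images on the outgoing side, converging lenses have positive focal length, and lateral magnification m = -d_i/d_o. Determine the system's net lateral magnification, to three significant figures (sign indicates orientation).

-5.66

First lens: d_i1 = 1/(1/27 - 1/68) = 44.780 cm.
m_1 = -(44.780)/68 = -0.6585.
The intermediate image is 44.780 cm to the right of lens 1, so d_o2 = L - d_i1 = 54.5 - 44.780 = 9.720 cm.
Second lens: d_i2 = 1/(1/11 - 1/(9.720)) = -83.495 cm.
m_2 = -(-83.495)/(9.720) = 8.5905.
The system's lateral magnification is m_1 m_2 = (-0.6585)(8.5905) = -5.6571.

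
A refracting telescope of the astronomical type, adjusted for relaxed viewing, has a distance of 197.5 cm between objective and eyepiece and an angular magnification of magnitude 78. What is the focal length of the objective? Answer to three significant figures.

In normal adjustment the tube length equals f_obj + f_eye and |M| = f_obj/f_eye.
So f_obj = 78 f_eye and 78 f_eye + f_eye = 197.5 cm, giving f_eye = 197.5/79 = 2.500 cm and f_obj = 195.000 cm.

195 cm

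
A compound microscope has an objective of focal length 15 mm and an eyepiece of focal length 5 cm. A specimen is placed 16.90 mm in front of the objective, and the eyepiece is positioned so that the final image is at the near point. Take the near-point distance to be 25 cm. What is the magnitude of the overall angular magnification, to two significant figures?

Convert to cm: f_obj = 15 mm = 1.5 cm; d_o = 16.90 mm = 1.69 cm.
Objective: 1/d_i = 1/f_obj - 1/d_o = 1/1.5 - 1/1.69 = 0.07495 cm^-1, so d_i = 13.342 cm.
m_obj = -d_i/d_o = -13.342/1.69 = -7.895.
Eyepiece angular magnification (image at near point): M_eye = 1 + D/f_e = 1 + 25/5 = 6.000.
Overall M = m_obj x M_eye = (-7.895)(6.000) = -47.37.
|M| = 47.37.

47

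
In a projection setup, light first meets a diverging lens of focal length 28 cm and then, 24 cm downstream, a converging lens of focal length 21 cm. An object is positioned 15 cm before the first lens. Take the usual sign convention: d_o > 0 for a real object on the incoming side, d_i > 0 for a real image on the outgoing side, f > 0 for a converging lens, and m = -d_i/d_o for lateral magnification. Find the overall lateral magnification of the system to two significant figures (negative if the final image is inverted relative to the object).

First lens: d_i1 = 1/(1/(-28) - 1/15) = -9.767 cm.
m_1 = -(-9.767)/15 = 0.6512.
With d_i1 < 0 the first image is virtual and lies on the object side; the object distance for lens 2 is d_o2 = 24 - (-9.767) = 33.767 cm.
Second lens: d_i2 = 1/(1/21 - 1/(33.767)) = 55.541 cm.
m_2 = -(55.541)/(33.767) = -1.6448.
Total m = m_1 x m_2 = (0.6512)(-1.6448) = -1.0710.

-1.1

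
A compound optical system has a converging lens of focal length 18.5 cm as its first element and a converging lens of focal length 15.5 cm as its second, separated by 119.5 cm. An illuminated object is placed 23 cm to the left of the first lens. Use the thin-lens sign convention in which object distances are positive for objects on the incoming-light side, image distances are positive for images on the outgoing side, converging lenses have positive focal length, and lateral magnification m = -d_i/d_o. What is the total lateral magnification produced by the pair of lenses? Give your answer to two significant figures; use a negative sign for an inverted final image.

6.7

Lens 1: 1/d_i1 = 1/f_1 - 1/d_o1 = 1/18.5 - 1/23 = 0.01058 cm^-1, so d_i1 = 94.556 cm.
m_1 = -(94.556)/23 = -4.1111.
The intermediate image is 94.556 cm to the right of lens 1, so d_o2 = L - d_i1 = 119.5 - 94.556 = 24.944 cm.
Lens 2: 1/d_i2 = 1/f_2 - 1/d_o2 = 1/15.5 - 1/(24.944) = 0.02443 cm^-1, so d_i2 = 40.938 cm.
m_2 = -(40.938)/(24.944) = -1.6412.
Overall magnification: m = m_1 m_2 = 6.7471.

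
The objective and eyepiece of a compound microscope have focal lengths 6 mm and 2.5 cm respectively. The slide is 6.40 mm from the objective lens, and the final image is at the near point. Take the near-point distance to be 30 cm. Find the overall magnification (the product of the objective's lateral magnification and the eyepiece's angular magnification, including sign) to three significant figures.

-195

Convert to cm: f_obj = 6 mm = 0.6 cm; d_o = 6.40 mm = 0.64 cm.
Objective: 1/d_i = 1/f_obj - 1/d_o = 1/0.6 - 1/0.64 = 0.10417 cm^-1, so d_i = 9.600 cm.
m_obj = -d_i/d_o = -9.600/0.64 = -15.000.
Eyepiece angular magnification (image at near point): M_eye = 1 + D/f_e = 1 + 30/2.5 = 13.000.
Overall M = m_obj x M_eye = (-15.000)(13.000) = -195.00.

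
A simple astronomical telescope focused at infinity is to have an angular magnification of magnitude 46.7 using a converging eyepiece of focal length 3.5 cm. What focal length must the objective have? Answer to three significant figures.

|M| = f_obj/|f_eye|, so f_obj = |M| x |f_eye| = 46.7 x 3.5 = 163.450 cm.

163 cm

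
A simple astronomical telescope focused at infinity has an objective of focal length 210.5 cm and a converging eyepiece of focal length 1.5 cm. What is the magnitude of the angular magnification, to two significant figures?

|M| = f_obj/|f_eye| = 210.5/1.5 = 140.333.

140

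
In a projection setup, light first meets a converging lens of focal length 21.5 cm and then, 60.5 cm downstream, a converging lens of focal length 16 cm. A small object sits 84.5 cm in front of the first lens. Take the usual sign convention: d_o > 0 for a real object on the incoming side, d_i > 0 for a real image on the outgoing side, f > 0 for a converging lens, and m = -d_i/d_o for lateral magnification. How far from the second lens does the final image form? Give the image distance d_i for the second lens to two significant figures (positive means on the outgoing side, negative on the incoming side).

Lens 1: 1/d_i1 = 1/f_1 - 1/d_o1 = 1/21.5 - 1/84.5 = 0.03468 cm^-1, so d_i1 = 28.837 cm.
That image sits 31.663 cm in front of the second lens, so d_o2 = 31.663 cm.
Lens 2: 1/d_i2 = 1/f_2 - 1/d_o2 = 1/16 - 1/(31.663) = 0.03092 cm^-1, so d_i2 = 32.345 cm.

32 cm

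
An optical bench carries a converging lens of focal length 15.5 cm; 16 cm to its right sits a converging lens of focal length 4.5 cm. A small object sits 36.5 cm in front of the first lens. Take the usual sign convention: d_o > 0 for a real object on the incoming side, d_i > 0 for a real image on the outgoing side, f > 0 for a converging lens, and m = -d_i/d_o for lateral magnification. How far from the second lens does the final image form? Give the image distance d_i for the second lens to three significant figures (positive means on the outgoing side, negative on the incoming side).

Applying the thin-lens equation to the first lens, 1/15.5 = 1/36.5 + 1/d_i1, which gives d_i1 = 26.940 cm.
This image would form 26.940 cm past lens 1, i.e. 10.940 cm beyond lens 2, so it is a virtual object for lens 2: d_o2 = 16 - 26.940 = -10.940 cm.
Applying the thin-lens equation again with f_2 = 4.5 cm and d_o2 = -10.940 cm gives d_i2 = 3.189 cm.

3.19 cm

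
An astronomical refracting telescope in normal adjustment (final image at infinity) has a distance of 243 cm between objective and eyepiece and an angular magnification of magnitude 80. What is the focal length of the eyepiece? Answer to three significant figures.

In normal adjustment the tube length equals f_obj + f_eye and |M| = f_obj/f_eye.
So f_obj = 80 f_eye and 80 f_eye + f_eye = 243 cm, giving f_eye = 243/81 = 3.000 cm and f_obj = 240.000 cm.

3.00 cm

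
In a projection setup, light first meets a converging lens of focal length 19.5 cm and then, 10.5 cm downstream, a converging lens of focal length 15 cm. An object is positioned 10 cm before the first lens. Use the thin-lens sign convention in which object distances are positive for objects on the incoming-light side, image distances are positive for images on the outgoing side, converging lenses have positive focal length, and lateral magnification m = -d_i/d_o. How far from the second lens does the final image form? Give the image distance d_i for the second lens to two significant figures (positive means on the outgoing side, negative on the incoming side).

Applying the thin-lens equation to the first lens, 1/19.5 = 1/10 + 1/d_i1, which gives d_i1 = -20.526 cm.
The intermediate image is virtual, 20.526 cm to the left of lens 1, so d_o2 = L - d_i1 = 10.5 - (-20.526) = 31.026 cm.
Applying the thin-lens equation again with f_2 = 15 cm and d_o2 = 31.026 cm gives d_i2 = 29.039 cm.

29 cm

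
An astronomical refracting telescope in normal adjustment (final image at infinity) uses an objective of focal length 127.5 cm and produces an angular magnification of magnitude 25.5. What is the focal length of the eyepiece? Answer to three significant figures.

|M| = f_obj/f_eye, so f_eye = f_obj/|M| = 127.5/25.5 = 5.000 cm.

5.00 cm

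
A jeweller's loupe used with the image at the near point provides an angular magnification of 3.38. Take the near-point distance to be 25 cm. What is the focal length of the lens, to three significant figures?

For the image at the near point, M = 1 + D/f.
f = D/(M - 1) = 25/(3.38 - 1) = 10.504 cm.

10.5 cm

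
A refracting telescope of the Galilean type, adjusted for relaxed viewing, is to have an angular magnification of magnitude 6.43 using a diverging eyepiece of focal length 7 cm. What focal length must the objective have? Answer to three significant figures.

|M| = f_obj/|f_eye|, so f_obj = |M| x |f_eye| = 6.43 x 7 = 45.010 cm.

45.0 cm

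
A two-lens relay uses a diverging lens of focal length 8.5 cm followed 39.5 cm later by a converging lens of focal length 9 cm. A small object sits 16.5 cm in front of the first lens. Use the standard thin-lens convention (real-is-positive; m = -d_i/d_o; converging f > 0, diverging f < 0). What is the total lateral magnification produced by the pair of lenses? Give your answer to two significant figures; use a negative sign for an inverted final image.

Applying the thin-lens equation to the first lens, 1/(-8.5) = 1/16.5 + 1/d_i1, which gives d_i1 = -5.610 cm.
Its lateral magnification is m_1 = -d_i1/d_o1 = -(-5.610)/16.5 = 0.3400.
With d_i1 < 0 the first image is virtual and lies on the object side; the object distance for lens 2 is d_o2 = 39.5 - (-5.610) = 45.110 cm.
Applying the thin-lens equation again with f_2 = 9 cm and d_o2 = 45.110 cm gives d_i2 = 11.243 cm.
m_2 = -(11.243)/(45.110) = -0.2492.
Total m = m_1 x m_2 = (0.3400)(-0.2492) = -0.0847.

-0.085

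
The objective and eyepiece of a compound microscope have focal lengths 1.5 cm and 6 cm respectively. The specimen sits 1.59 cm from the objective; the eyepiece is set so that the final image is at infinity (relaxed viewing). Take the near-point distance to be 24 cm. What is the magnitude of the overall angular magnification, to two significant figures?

Objective: 1/d_i = 1/f_obj - 1/d_o = 1/1.5 - 1/1.59 = 0.03774 cm^-1, so d_i = 26.500 cm.
m_obj = -d_i/d_o = -26.500/1.59 = -16.667.
Eyepiece angular magnification (image at infinity): M_eye = D/f_e = 24/6 = 4.000.
Overall M = m_obj x M_eye = (-16.667)(4.000) = -66.67.
|M| = 66.67.

67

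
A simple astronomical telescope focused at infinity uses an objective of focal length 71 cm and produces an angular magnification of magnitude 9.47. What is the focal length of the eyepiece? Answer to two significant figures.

|M| = f_obj/f_eye, so f_eye = f_obj/|M| = 71/9.47 = 7.497 cm.

7.5 cm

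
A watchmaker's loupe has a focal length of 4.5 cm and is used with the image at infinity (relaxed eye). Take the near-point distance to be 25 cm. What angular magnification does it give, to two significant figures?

5.6

M = D/f = 25/4.5 = 5.556.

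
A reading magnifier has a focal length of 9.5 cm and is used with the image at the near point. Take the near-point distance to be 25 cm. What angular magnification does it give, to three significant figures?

M = 1 + D/f = 1 + 25/9.5 = 3.632.

3.63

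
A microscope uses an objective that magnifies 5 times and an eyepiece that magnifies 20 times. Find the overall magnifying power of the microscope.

The overall magnification of a compound microscope is the product of the objective and eyepiece magnifications:
M = M_obj x M_eye = 5 x 20 = 100.

100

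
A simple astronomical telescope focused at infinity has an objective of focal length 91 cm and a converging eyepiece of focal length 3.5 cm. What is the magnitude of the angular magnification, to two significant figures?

26

|M| = f_obj/|f_eye| = 91/3.5 = 26.000.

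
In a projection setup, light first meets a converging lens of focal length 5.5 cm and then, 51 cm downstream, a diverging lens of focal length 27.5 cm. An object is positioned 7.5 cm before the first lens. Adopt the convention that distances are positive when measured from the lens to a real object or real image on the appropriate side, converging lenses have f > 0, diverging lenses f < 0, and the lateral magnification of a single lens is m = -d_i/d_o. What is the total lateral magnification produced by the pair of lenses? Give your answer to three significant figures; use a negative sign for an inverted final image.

-1.31

Lens 1: 1/d_i1 = 1/f_1 - 1/d_o1 = 1/5.5 - 1/7.5 = 0.04848 cm^-1, so d_i1 = 20.625 cm.
m_1 = -(20.625)/7.5 = -2.7500.
That image sits 30.375 cm in front of the second lens, so d_o2 = 30.375 cm.
Lens 2: 1/d_i2 = 1/f_2 - 1/d_o2 = 1/(-27.5) - 1/(30.375) = -0.06929 cm^-1, so d_i2 = -14.433 cm.
m_2 = -(-14.433)/(30.375) = 0.4752.
Total m = m_1 x m_2 = (-2.7500)(0.4752) = -1.3067.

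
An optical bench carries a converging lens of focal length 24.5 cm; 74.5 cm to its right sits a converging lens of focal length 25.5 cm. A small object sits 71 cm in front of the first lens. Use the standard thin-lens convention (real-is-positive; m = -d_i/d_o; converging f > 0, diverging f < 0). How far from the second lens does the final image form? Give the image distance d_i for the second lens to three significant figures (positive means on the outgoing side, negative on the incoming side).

81.6 cm

Applying the thin-lens equation to the first lens, 1/24.5 = 1/71 + 1/d_i1, which gives d_i1 = 37.409 cm.
The intermediate image is 37.409 cm to the right of lens 1, so d_o2 = L - d_i1 = 74.5 - 37.409 = 37.091 cm.
Applying the thin-lens equation again with f_2 = 25.5 cm and d_o2 = 37.091 cm gives d_i2 = 81.598 cm.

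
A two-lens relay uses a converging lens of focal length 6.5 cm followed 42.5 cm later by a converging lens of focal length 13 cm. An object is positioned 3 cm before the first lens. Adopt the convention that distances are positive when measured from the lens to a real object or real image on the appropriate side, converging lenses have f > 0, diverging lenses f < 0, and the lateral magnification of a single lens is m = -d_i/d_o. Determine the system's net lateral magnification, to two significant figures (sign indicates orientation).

First lens: d_i1 = 1/(1/6.5 - 1/3) = -5.571 cm.
m_1 = -(-5.571)/3 = 1.8571.
The intermediate image is virtual, 5.571 cm to the left of lens 1, so d_o2 = L - d_i1 = 42.5 - (-5.571) = 48.071 cm.
Second lens: d_i2 = 1/(1/13 - 1/(48.071)) = 17.819 cm.
m_2 = -(17.819)/(48.071) = -0.3707.
The system's lateral magnification is m_1 m_2 = (1.8571)(-0.3707) = -0.6884.

-0.69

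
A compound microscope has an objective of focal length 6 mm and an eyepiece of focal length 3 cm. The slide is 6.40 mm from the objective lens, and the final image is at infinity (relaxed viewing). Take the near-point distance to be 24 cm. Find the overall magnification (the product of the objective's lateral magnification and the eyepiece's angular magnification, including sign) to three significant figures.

-120

Convert to cm: f_obj = 6 mm = 0.6 cm; d_o = 6.40 mm = 0.64 cm.
Objective: 1/d_i = 1/f_obj - 1/d_o = 1/0.6 - 1/0.64 = 0.10417 cm^-1, so d_i = 9.600 cm.
m_obj = -d_i/d_o = -9.600/0.64 = -15.000.
Eyepiece angular magnification (image at infinity): M_eye = D/f_e = 24/3 = 8.000.
Overall M = m_obj x M_eye = (-15.000)(8.000) = -120.00.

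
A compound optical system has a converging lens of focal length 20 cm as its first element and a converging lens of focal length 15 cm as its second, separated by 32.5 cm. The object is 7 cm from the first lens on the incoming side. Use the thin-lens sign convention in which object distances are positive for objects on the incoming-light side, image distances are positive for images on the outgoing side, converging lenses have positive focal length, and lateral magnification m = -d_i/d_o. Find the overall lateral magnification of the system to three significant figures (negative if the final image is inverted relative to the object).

Lens 1: 1/d_i1 = 1/f_1 - 1/d_o1 = 1/20 - 1/7 = -0.09286 cm^-1, so d_i1 = -10.769 cm.
m_1 = -(-10.769)/7 = 1.5385.
The intermediate image is virtual, 10.769 cm to the left of lens 1, so d_o2 = L - d_i1 = 32.5 - (-10.769) = 43.269 cm.
Lens 2: 1/d_i2 = 1/f_2 - 1/d_o2 = 1/15 - 1/(43.269) = 0.04356 cm^-1, so d_i2 = 22.959 cm.
m_2 = -(22.959)/(43.269) = -0.5306.
The system's lateral magnification is m_1 m_2 = (1.5385)(-0.5306) = -0.8163.

-0.816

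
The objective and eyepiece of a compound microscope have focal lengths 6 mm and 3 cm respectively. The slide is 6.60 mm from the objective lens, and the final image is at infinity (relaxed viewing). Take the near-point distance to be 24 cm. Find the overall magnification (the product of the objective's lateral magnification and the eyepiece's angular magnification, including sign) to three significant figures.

-80.0

Convert to cm: f_obj = 6 mm = 0.6 cm; d_o = 6.60 mm = 0.66 cm.
Objective: 1/d_i = 1/f_obj - 1/d_o = 1/0.6 - 1/0.66 = 0.15152 cm^-1, so d_i = 6.600 cm.
m_obj = -d_i/d_o = -6.600/0.66 = -10.000.
Eyepiece angular magnification (image at infinity): M_eye = D/f_e = 24/3 = 8.000.
Overall M = m_obj x M_eye = (-10.000)(8.000) = -80.00.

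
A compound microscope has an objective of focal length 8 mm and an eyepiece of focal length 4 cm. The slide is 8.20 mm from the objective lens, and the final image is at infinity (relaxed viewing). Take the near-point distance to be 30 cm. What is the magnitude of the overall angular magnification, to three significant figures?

300

Convert to cm: f_obj = 8 mm = 0.8 cm; d_o = 8.20 mm = 0.82 cm.
Objective: 1/d_i = 1/f_obj - 1/d_o = 1/0.8 - 1/0.82 = 0.03049 cm^-1, so d_i = 32.800 cm.
m_obj = -d_i/d_o = -32.800/0.82 = -40.000.
Eyepiece angular magnification (image at infinity): M_eye = D/f_e = 30/4 = 7.500.
Overall M = m_obj x M_eye = (-40.000)(7.500) = -300.00.
|M| = 300.00.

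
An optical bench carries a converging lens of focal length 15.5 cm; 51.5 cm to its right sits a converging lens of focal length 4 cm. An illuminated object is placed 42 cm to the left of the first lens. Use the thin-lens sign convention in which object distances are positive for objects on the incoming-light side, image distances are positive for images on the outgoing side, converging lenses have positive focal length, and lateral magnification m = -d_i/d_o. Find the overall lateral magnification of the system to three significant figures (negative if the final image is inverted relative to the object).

First lens: d_i1 = 1/(1/15.5 - 1/42) = 24.566 cm.
m_1 = -(24.566)/42 = -0.5849.
That image sits 26.934 cm in front of the second lens, so d_o2 = 26.934 cm.
Second lens: d_i2 = 1/(1/4 - 1/(26.934)) = 4.698 cm.
m_2 = -(4.698)/(26.934) = -0.1744.
The system's lateral magnification is m_1 m_2 = (-0.5849)(-0.1744) = 0.1020.

0.102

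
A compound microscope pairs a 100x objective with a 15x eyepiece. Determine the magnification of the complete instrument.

1500

The overall magnification of a compound microscope is the product of the objective and eyepiece magnifications:
M = M_obj x M_eye = 100 x 15 = 1500.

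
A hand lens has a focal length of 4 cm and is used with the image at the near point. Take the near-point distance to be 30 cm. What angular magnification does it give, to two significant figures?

8.5

M = 1 + D/f = 1 + 30/4 = 8.500.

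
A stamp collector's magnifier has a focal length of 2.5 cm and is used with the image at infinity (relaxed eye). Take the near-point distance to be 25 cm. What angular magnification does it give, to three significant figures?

M = D/f = 25/2.5 = 10.000.

10.0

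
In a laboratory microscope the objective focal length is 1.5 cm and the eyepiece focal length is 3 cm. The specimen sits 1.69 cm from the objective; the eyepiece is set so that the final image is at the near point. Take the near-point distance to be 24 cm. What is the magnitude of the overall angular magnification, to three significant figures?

Objective: 1/d_i = 1/f_obj - 1/d_o = 1/1.5 - 1/1.69 = 0.07495 cm^-1, so d_i = 13.342 cm.
m_obj = -d_i/d_o = -13.342/1.69 = -7.895.
Eyepiece angular magnification (image at near point): M_eye = 1 + D/f_e = 1 + 24/3 = 9.000.
Overall M = m_obj x M_eye = (-7.895)(9.000) = -71.05.
|M| = 71.05.

71.1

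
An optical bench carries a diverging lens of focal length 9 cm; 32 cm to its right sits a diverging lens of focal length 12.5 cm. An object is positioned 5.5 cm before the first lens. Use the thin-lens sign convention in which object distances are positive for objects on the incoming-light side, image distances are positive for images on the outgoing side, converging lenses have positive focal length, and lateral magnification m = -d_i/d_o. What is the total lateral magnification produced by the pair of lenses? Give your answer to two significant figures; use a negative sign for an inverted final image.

0.16

First lens: d_i1 = 1/(1/(-9) - 1/5.5) = -3.414 cm.
m_1 = -(-3.414)/5.5 = 0.6207.
With d_i1 < 0 the first image is virtual and lies on the object side; the object distance for lens 2 is d_o2 = 32 - (-3.414) = 35.414 cm.
Second lens: d_i2 = 1/(1/(-12.5) - 1/(35.414)) = -9.239 cm.
m_2 = -(-9.239)/(35.414) = 0.2609.
Total m = m_1 x m_2 = (0.6207)(0.2609) = 0.1619.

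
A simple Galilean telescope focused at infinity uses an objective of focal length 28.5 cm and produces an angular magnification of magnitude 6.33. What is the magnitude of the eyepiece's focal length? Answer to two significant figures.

|M| = f_obj/|f_eye|, so |f_eye| = f_obj/|M| = 28.5/6.33 = 4.502 cm.
(The eyepiece is diverging, so its signed focal length is -4.502 cm.)

4.5 cm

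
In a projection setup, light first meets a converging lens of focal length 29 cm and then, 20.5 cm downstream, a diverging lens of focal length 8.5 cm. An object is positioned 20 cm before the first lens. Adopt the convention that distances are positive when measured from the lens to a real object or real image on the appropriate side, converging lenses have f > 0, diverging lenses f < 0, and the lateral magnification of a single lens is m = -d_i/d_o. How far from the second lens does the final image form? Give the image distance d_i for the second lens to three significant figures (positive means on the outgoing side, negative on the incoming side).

-7.73 cm

First lens: d_i1 = 1/(1/29 - 1/20) = -64.444 cm.
The intermediate image is virtual, 64.444 cm to the left of lens 1, so d_o2 = L - d_i1 = 20.5 - (-64.444) = 84.944 cm.
Second lens: d_i2 = 1/(1/(-8.5) - 1/(84.944)) = -7.727 cm.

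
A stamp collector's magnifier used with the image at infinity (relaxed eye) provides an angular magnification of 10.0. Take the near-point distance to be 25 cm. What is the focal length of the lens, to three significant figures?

2.50 cm

For the image at infinity, M = D/f.
f = D/M = 25/10.0 = 2.500 cm.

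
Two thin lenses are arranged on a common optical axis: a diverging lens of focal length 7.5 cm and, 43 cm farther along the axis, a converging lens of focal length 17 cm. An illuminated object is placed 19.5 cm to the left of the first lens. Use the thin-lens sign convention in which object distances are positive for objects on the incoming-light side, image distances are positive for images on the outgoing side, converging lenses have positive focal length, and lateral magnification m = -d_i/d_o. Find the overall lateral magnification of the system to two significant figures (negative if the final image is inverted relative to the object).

-0.15

First lens: d_i1 = 1/(1/(-7.5) - 1/19.5) = -5.417 cm.
m_1 = -(-5.417)/19.5 = 0.2778.
With d_i1 < 0 the first image is virtual and lies on the object side; the object distance for lens 2 is d_o2 = 43 - (-5.417) = 48.417 cm.
Second lens: d_i2 = 1/(1/17 - 1/(48.417)) = 26.199 cm.
m_2 = -(26.199)/(48.417) = -0.5411.
The system's lateral magnification is m_1 m_2 = (0.2778)(-0.5411) = -0.1503.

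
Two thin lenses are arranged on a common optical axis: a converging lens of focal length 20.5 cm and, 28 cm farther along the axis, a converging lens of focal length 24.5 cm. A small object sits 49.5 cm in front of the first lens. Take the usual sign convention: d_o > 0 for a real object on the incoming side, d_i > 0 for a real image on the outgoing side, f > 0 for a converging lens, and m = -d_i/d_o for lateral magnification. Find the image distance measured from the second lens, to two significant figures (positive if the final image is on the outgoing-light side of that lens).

5.4 cm

Applying the thin-lens equation to the first lens, 1/20.5 = 1/49.5 + 1/d_i1, which gives d_i1 = 34.991 cm.
This image would form 34.991 cm past lens 1, i.e. 6.991 cm beyond lens 2, so it is a virtual object for lens 2: d_o2 = 28 - 34.991 = -6.991 cm.
Applying the thin-lens equation again with f_2 = 24.5 cm and d_o2 = -6.991 cm gives d_i2 = 5.439 cm.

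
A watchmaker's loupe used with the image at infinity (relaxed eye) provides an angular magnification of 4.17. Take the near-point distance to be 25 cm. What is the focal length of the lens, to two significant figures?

6.0 cm

For the image at infinity, M = D/f.
f = D/M = 25/4.17 = 5.995 cm.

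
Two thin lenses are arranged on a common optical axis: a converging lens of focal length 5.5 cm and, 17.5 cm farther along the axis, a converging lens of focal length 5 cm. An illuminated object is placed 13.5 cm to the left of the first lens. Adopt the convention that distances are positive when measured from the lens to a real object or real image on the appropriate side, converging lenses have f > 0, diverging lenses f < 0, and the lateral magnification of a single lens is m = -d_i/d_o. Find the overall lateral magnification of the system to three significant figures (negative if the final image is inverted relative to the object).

1.07

Applying the thin-lens equation to the first lens, 1/5.5 = 1/13.5 + 1/d_i1, which gives d_i1 = 9.281 cm.
Its lateral magnification is m_1 = -d_i1/d_o1 = -(9.281)/13.5 = -0.6875.
That image sits 8.219 cm in front of the second lens, so d_o2 = 8.219 cm.
Applying the thin-lens equation again with f_2 = 5 cm and d_o2 = 8.219 cm gives d_i2 = 12.767 cm.
m_2 = -(12.767)/(8.219) = -1.5534.
Total m = m_1 x m_2 = (-0.6875)(-1.5534) = 1.0680.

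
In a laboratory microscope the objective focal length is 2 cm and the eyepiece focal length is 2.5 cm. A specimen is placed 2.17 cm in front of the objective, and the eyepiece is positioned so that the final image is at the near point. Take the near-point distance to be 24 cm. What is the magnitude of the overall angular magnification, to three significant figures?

125

Objective: 1/d_i = 1/f_obj - 1/d_o = 1/2 - 1/2.17 = 0.03917 cm^-1, so d_i = 25.529 cm.
m_obj = -d_i/d_o = -25.529/2.17 = -11.765.
Eyepiece angular magnification (image at near point): M_eye = 1 + D/f_e = 1 + 24/2.5 = 10.600.
Overall M = m_obj x M_eye = (-11.765)(10.600) = -124.71.
|M| = 124.71.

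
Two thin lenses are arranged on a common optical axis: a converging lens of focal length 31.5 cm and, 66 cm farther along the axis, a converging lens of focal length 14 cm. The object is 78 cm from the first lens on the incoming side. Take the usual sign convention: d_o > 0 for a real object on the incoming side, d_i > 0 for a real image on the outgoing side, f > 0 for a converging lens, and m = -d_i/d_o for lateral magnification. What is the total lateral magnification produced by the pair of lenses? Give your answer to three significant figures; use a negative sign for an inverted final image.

-11.3

Applying the thin-lens equation to the first lens, 1/31.5 = 1/78 + 1/d_i1, which gives d_i1 = 52.839 cm.
Its lateral magnification is m_1 = -d_i1/d_o1 = -(52.839)/78 = -0.6774.
The intermediate image is 52.839 cm to the right of lens 1, so d_o2 = L - d_i1 = 66 - 52.839 = 13.161 cm.
Applying the thin-lens equation again with f_2 = 14 cm and d_o2 = 13.161 cm gives d_i2 = -219.692 cm.
m_2 = -(-219.692)/(13.161) = 16.6923.
Overall magnification: m = m_1 m_2 = -11.3077.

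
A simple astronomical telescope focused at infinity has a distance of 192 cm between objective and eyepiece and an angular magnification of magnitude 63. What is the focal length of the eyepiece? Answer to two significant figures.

3.0 cm

In normal adjustment the tube length equals f_obj + f_eye and |M| = f_obj/f_eye.
So f_obj = 63 f_eye and 63 f_eye + f_eye = 192 cm, giving f_eye = 192/64 = 3.000 cm and f_obj = 189.000 cm.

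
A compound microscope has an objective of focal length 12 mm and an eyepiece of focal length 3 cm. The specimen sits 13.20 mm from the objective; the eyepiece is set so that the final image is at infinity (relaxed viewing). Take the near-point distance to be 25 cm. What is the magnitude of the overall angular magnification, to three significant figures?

Convert to cm: f_obj = 12 mm = 1.2 cm; d_o = 13.20 mm = 1.32 cm.
Objective: 1/d_i = 1/f_obj - 1/d_o = 1/1.2 - 1/1.32 = 0.07576 cm^-1, so d_i = 13.200 cm.
m_obj = -d_i/d_o = -13.200/1.32 = -10.000.
Eyepiece angular magnification (image at infinity): M_eye = D/f_e = 25/3 = 8.333.
Overall M = m_obj x M_eye = (-10.000)(8.333) = -83.33.
|M| = 83.33.

83.3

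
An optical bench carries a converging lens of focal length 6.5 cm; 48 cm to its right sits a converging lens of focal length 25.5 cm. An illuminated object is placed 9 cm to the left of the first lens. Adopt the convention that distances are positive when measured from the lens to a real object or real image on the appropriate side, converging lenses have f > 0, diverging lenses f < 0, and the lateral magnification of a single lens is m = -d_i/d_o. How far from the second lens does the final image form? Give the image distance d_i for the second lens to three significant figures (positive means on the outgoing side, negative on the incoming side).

-697 cm

Lens 1: 1/d_i1 = 1/f_1 - 1/d_o1 = 1/6.5 - 1/9 = 0.04274 cm^-1, so d_i1 = 23.400 cm.
Object distance for lens 2: d_o2 = 48 - 23.400 = 24.600 cm.
Lens 2: 1/d_i2 = 1/f_2 - 1/d_o2 = 1/25.5 - 1/(24.600) = -0.00143 cm^-1, so d_i2 = -697.000 cm.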